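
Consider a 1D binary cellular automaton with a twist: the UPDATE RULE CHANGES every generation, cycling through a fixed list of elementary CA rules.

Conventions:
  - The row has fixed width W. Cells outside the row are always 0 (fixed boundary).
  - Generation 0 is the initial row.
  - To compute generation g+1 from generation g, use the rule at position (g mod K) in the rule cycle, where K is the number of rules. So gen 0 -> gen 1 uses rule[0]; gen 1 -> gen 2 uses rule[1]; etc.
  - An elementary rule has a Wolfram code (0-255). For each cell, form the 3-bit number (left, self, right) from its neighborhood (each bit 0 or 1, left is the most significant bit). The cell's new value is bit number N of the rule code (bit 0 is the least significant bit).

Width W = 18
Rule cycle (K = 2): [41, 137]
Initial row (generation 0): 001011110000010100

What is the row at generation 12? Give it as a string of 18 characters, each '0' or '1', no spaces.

Gen 0: 001011110000010100
Gen 1 (rule 41): 100110000111001001
Gen 2 (rule 137): 000100110110000000
Gen 3 (rule 41): 110000101100111111
Gen 4 (rule 137): 100110001000111110
Gen 5 (rule 41): 000100100010100000
Gen 6 (rule 137): 110000001000001111
Gen 7 (rule 41): 100111100011101000
Gen 8 (rule 137): 000111001011000011
Gen 9 (rule 41): 110100000110011010
Gen 10 (rule 137): 100001110100010000
Gen 11 (rule 41): 001101001001000111
Gen 12 (rule 137): 101000000000010110

Answer: 101000000000010110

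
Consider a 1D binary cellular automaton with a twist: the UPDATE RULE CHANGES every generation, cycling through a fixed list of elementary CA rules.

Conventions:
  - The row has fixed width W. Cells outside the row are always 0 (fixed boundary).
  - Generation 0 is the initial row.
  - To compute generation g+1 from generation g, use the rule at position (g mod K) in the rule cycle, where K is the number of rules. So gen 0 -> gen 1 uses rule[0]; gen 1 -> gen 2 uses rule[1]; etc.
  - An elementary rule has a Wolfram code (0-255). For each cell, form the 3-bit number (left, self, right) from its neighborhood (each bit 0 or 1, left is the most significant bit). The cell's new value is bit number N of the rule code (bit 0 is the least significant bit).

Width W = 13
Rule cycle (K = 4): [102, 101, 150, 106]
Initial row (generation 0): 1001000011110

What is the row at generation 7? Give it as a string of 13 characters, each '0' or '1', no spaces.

Gen 0: 1001000011110
Gen 1 (rule 102): 1011000100010
Gen 2 (rule 101): 1101010101010
Gen 3 (rule 150): 0001010101011
Gen 4 (rule 106): 0010101010111
Gen 5 (rule 102): 0111111111001
Gen 6 (rule 101): 0000000001001
Gen 7 (rule 150): 0000000011111

Answer: 0000000011111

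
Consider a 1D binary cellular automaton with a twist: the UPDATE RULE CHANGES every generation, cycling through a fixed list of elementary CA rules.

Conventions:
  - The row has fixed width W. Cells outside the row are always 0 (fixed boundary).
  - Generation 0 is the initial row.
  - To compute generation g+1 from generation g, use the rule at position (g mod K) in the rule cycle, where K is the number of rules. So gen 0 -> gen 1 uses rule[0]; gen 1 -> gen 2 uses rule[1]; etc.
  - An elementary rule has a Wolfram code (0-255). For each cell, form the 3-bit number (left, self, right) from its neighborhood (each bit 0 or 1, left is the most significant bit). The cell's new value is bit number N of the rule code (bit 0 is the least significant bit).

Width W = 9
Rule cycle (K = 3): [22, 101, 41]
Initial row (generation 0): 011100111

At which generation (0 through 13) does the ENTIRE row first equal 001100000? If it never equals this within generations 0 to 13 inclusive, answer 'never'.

Answer: 9

Derivation:
Gen 0: 011100111
Gen 1 (rule 22): 100011000
Gen 2 (rule 101): 101001011
Gen 3 (rule 41): 010000110
Gen 4 (rule 22): 111001001
Gen 5 (rule 101): 001001001
Gen 6 (rule 41): 100000000
Gen 7 (rule 22): 110000000
Gen 8 (rule 101): 010111111
Gen 9 (rule 41): 001100000
Gen 10 (rule 22): 010010000
Gen 11 (rule 101): 010010111
Gen 12 (rule 41): 000001100
Gen 13 (rule 22): 000010010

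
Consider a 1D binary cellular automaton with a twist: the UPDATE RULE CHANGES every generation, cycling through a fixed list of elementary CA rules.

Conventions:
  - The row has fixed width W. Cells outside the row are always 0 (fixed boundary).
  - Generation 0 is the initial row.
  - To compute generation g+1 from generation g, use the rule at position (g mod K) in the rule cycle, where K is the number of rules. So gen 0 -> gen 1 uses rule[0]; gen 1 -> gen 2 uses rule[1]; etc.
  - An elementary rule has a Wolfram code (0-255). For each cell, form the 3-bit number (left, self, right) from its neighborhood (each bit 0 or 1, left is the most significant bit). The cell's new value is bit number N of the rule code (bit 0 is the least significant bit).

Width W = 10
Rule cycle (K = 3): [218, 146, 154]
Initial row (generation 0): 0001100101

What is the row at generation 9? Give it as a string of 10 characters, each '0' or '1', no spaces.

Answer: 0000100010

Derivation:
Gen 0: 0001100101
Gen 1 (rule 218): 0011111000
Gen 2 (rule 146): 0101110100
Gen 3 (rule 154): 1001100010
Gen 4 (rule 218): 0111110101
Gen 5 (rule 146): 1011100000
Gen 6 (rule 154): 0011010000
Gen 7 (rule 218): 0111001000
Gen 8 (rule 146): 1010110100
Gen 9 (rule 154): 0000100010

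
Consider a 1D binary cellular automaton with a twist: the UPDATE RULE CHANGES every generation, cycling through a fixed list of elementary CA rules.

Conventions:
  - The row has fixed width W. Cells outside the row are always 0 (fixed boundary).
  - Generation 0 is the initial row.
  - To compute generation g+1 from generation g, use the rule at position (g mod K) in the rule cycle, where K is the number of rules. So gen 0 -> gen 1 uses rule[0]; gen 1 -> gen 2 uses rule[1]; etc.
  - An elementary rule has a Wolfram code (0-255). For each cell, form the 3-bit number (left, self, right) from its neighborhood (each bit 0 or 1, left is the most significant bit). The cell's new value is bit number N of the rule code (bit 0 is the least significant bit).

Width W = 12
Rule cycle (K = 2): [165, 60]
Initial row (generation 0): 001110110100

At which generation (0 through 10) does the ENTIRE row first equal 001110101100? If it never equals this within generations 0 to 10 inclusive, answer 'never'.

Gen 0: 001110110100
Gen 1 (rule 165): 100101001101
Gen 2 (rule 60): 110111101011
Gen 3 (rule 165): 001011011100
Gen 4 (rule 60): 001110110010
Gen 5 (rule 165): 100101000010
Gen 6 (rule 60): 110111100011
Gen 7 (rule 165): 001011001000
Gen 8 (rule 60): 001110101100
Gen 9 (rule 165): 100101110001
Gen 10 (rule 60): 110111001001

Answer: 8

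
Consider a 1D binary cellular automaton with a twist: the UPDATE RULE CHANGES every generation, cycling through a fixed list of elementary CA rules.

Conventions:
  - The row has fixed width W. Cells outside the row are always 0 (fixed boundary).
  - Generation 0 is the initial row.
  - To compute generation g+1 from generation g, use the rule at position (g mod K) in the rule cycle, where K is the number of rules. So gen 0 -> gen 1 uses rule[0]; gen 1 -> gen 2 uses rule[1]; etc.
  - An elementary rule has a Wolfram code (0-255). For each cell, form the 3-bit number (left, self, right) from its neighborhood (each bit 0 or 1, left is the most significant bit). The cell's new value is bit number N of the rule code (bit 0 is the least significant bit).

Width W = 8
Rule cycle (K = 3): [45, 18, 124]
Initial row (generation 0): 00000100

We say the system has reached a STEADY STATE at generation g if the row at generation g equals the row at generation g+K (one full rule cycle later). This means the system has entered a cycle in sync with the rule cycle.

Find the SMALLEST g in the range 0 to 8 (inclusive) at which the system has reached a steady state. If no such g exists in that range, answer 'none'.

Answer: 2

Derivation:
Gen 0: 00000100
Gen 1 (rule 45): 11110101
Gen 2 (rule 18): 00000000
Gen 3 (rule 124): 00000000
Gen 4 (rule 45): 11111111
Gen 5 (rule 18): 00000000
Gen 6 (rule 124): 00000000
Gen 7 (rule 45): 11111111
Gen 8 (rule 18): 00000000
Gen 9 (rule 124): 00000000
Gen 10 (rule 45): 11111111
Gen 11 (rule 18): 00000000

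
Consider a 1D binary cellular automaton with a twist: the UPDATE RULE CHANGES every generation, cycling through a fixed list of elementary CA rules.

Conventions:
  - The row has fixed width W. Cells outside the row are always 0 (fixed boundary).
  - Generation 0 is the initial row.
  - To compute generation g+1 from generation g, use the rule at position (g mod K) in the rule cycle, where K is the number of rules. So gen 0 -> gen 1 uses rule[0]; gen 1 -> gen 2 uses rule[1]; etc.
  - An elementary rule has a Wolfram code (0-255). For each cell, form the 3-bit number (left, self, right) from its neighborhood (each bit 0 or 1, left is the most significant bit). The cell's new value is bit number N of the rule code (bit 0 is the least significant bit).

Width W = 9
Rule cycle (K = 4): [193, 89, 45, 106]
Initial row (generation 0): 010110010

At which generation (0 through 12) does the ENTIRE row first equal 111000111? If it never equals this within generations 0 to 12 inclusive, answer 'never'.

Answer: 5

Derivation:
Gen 0: 010110010
Gen 1 (rule 193): 000010000
Gen 2 (rule 89): 111001111
Gen 3 (rule 45): 100001000
Gen 4 (rule 106): 000010000
Gen 5 (rule 193): 111000111
Gen 6 (rule 89): 101110101
Gen 7 (rule 45): 111001111
Gen 8 (rule 106): 101011001
Gen 9 (rule 193): 000001000
Gen 10 (rule 89): 111100111
Gen 11 (rule 45): 100000100
Gen 12 (rule 106): 000001000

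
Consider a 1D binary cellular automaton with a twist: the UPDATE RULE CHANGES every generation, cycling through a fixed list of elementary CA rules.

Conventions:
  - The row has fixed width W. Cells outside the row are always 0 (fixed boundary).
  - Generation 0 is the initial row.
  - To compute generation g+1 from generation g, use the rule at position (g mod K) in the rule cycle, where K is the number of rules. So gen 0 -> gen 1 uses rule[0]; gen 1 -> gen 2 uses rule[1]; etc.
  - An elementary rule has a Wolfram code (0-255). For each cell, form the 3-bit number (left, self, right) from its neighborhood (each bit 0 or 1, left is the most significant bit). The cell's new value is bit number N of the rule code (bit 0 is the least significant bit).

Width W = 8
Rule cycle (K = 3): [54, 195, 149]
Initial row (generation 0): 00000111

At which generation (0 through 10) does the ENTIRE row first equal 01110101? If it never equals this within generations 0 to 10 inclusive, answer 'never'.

Answer: 8

Derivation:
Gen 0: 00000111
Gen 1 (rule 54): 00001000
Gen 2 (rule 195): 11110011
Gen 3 (rule 149): 01101000
Gen 4 (rule 54): 10011100
Gen 5 (rule 195): 00101101
Gen 6 (rule 149): 10100001
Gen 7 (rule 54): 11110011
Gen 8 (rule 195): 01110101
Gen 9 (rule 149): 00100101
Gen 10 (rule 54): 01111111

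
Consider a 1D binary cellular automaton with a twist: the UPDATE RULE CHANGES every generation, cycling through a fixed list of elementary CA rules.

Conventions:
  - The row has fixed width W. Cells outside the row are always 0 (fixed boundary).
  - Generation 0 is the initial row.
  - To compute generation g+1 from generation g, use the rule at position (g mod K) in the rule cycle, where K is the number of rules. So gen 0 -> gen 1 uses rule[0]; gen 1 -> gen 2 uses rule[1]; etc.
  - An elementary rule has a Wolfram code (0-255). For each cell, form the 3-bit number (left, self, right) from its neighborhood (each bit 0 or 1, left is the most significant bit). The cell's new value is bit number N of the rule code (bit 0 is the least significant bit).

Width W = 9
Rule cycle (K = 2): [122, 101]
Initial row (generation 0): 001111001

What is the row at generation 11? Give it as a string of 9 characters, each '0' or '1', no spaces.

Gen 0: 001111001
Gen 1 (rule 122): 011001110
Gen 2 (rule 101): 001000010
Gen 3 (rule 122): 010100101
Gen 4 (rule 101): 011100111
Gen 5 (rule 122): 110111101
Gen 6 (rule 101): 011000111
Gen 7 (rule 122): 111101101
Gen 8 (rule 101): 000110111
Gen 9 (rule 122): 001111101
Gen 10 (rule 101): 100000111
Gen 11 (rule 122): 010001101

Answer: 010001101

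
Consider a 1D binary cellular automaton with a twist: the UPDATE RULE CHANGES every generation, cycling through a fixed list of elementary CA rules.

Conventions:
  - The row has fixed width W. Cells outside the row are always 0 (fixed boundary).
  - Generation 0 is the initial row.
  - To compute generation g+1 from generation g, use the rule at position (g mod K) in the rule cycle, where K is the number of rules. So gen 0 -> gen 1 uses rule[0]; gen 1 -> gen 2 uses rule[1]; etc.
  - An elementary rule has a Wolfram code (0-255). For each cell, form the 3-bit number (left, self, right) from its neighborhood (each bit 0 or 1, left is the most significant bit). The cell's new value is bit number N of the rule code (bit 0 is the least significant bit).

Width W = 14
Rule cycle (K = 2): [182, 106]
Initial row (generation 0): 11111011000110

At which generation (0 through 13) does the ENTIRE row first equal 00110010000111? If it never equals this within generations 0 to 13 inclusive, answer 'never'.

Gen 0: 11111011000110
Gen 1 (rule 182): 01110100101001
Gen 2 (rule 106): 11011001010010
Gen 3 (rule 182): 00100111111111
Gen 4 (rule 106): 01001100000001
Gen 5 (rule 182): 11110010000011
Gen 6 (rule 106): 10010100000111
Gen 7 (rule 182): 11111110001010
Gen 8 (rule 106): 10000010010100
Gen 9 (rule 182): 11000111111110
Gen 10 (rule 106): 11001100000010
Gen 11 (rule 182): 00110010000111
Gen 12 (rule 106): 01110100001101
Gen 13 (rule 182): 10101110010011

Answer: 11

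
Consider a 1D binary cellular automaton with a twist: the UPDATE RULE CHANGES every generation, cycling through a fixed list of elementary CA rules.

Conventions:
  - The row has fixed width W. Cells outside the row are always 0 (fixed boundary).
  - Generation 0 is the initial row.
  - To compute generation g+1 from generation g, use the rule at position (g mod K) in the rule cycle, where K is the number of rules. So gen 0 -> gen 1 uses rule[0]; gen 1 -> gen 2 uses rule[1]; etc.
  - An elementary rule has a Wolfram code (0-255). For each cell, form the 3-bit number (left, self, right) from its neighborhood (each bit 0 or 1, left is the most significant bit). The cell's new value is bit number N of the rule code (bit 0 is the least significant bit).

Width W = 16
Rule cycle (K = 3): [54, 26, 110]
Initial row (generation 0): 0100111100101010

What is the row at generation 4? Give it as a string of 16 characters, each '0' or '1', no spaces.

Gen 0: 0100111100101010
Gen 1 (rule 54): 1111000011111111
Gen 2 (rule 26): 1000100110000000
Gen 3 (rule 110): 1001101110000000
Gen 4 (rule 54): 1110010001000000

Answer: 1110010001000000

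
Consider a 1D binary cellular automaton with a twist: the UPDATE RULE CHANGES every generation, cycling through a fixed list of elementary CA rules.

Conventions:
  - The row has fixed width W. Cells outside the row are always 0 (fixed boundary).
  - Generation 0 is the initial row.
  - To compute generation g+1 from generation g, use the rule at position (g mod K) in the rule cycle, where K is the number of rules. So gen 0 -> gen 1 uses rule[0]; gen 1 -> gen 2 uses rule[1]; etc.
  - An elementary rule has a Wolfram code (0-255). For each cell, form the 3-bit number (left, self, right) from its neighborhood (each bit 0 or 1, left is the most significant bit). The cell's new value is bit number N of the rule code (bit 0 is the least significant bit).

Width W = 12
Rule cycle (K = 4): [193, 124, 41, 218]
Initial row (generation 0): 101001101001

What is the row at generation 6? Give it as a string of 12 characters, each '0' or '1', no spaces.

Answer: 010011001001

Derivation:
Gen 0: 101001101001
Gen 1 (rule 193): 000000100000
Gen 2 (rule 124): 000000110000
Gen 3 (rule 41): 111110100111
Gen 4 (rule 218): 111110011111
Gen 5 (rule 193): 011110001111
Gen 6 (rule 124): 010011001001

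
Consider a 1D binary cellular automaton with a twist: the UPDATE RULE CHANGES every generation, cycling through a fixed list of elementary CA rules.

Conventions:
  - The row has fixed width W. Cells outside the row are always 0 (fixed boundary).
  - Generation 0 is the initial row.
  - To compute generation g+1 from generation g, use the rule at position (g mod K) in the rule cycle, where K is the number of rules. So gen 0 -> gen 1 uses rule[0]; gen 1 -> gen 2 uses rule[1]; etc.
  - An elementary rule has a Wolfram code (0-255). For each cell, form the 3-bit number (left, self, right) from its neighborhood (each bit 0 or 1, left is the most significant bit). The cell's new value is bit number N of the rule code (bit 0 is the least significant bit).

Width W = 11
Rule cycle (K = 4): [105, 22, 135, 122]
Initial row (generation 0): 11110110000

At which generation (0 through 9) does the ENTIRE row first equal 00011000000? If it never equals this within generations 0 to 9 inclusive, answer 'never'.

Answer: never

Derivation:
Gen 0: 11110110000
Gen 1 (rule 105): 10011110111
Gen 2 (rule 22): 11100000000
Gen 3 (rule 135): 01001111111
Gen 4 (rule 122): 10111000001
Gen 5 (rule 105): 01101011100
Gen 6 (rule 22): 10001000010
Gen 7 (rule 135): 10111011110
Gen 8 (rule 122): 01101110011
Gen 9 (rule 105): 01111010011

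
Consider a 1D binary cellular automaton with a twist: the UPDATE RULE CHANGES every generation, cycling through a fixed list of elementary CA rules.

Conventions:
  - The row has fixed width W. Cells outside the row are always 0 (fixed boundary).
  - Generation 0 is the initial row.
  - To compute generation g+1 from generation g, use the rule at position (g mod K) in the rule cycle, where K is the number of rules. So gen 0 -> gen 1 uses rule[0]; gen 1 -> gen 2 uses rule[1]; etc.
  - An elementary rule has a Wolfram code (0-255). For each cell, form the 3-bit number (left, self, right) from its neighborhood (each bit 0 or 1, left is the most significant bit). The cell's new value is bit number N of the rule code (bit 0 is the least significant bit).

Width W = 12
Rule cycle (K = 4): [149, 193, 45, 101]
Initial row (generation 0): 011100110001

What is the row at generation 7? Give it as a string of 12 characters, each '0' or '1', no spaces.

Gen 0: 011100110001
Gen 1 (rule 149): 001010001101
Gen 2 (rule 193): 100000100100
Gen 3 (rule 45): 101110100101
Gen 4 (rule 101): 110011100111
Gen 5 (rule 149): 001001010010
Gen 6 (rule 193): 100000000000
Gen 7 (rule 45): 101111111111

Answer: 101111111111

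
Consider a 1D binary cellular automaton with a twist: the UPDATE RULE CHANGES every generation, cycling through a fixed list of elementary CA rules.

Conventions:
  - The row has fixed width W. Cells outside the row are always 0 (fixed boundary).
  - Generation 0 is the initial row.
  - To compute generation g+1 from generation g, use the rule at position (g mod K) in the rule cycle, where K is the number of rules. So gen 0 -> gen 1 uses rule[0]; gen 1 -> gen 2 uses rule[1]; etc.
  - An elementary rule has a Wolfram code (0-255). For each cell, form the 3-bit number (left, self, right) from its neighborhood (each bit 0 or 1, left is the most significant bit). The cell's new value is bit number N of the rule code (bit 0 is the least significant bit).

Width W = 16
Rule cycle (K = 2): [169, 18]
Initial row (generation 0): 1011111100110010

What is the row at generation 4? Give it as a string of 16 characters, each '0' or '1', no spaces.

Answer: 0100001100011000

Derivation:
Gen 0: 1011111100110010
Gen 1 (rule 169): 0111111000100000
Gen 2 (rule 18): 1000000101010000
Gen 3 (rule 169): 0011110010100111
Gen 4 (rule 18): 0100001100011000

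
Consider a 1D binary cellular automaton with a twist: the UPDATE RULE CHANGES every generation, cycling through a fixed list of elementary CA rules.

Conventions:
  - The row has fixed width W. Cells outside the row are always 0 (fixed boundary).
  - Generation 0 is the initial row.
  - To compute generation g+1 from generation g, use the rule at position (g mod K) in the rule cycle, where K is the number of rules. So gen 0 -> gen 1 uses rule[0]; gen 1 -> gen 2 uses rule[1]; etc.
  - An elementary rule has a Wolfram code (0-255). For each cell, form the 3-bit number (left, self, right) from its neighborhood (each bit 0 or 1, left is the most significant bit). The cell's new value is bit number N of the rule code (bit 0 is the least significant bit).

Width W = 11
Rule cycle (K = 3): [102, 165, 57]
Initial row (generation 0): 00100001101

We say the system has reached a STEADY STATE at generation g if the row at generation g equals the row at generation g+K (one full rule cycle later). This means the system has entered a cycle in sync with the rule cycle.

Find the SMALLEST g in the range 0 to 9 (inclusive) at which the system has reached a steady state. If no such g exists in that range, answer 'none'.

Gen 0: 00100001101
Gen 1 (rule 102): 01100010111
Gen 2 (rule 165): 00001011010
Gen 3 (rule 57): 11100110101
Gen 4 (rule 102): 00101011111
Gen 5 (rule 165): 10111101110
Gen 6 (rule 57): 01100011001
Gen 7 (rule 102): 10100101011
Gen 8 (rule 165): 11100111100
Gen 9 (rule 57): 10010100011
Gen 10 (rule 102): 10111100101
Gen 11 (rule 165): 11011000111
Gen 12 (rule 57): 10110110100

Answer: none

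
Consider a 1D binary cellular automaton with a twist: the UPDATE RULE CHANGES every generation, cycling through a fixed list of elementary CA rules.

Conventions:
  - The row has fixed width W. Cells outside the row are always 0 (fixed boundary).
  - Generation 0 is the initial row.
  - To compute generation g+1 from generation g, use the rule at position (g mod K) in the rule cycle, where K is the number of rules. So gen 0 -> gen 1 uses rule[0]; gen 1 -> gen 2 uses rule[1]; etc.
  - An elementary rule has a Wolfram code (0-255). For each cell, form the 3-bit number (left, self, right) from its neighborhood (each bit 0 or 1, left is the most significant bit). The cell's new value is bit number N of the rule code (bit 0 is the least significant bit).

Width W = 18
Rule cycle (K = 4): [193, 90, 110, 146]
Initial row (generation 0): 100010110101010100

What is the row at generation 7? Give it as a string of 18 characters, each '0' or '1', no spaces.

Gen 0: 100010110101010100
Gen 1 (rule 193): 001000010000000001
Gen 2 (rule 90): 010100101000000010
Gen 3 (rule 110): 111101111000000110
Gen 4 (rule 146): 011000110100001001
Gen 5 (rule 193): 001010010001100000
Gen 6 (rule 90): 010001101011110000
Gen 7 (rule 110): 110011111110010000

Answer: 110011111110010000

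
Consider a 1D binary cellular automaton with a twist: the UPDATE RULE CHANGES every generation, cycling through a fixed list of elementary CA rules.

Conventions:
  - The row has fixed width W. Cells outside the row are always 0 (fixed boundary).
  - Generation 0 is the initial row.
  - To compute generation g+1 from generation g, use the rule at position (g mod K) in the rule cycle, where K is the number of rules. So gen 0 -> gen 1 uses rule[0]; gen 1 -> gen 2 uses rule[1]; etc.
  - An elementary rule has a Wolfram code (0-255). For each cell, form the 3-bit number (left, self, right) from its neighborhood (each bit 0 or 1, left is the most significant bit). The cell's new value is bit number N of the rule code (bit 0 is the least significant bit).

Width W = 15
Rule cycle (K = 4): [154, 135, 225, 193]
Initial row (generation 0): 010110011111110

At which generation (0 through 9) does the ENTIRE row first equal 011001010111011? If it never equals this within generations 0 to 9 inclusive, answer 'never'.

Answer: never

Derivation:
Gen 0: 010110011111110
Gen 1 (rule 154): 100101111111101
Gen 2 (rule 135): 101100111111001
Gen 3 (rule 225): 010100011111000
Gen 4 (rule 193): 000001001111011
Gen 5 (rule 154): 000010111110010
Gen 6 (rule 135): 111110011100110
Gen 7 (rule 225): 011110001100010
Gen 8 (rule 193): 001110100101000
Gen 9 (rule 154): 011100011000100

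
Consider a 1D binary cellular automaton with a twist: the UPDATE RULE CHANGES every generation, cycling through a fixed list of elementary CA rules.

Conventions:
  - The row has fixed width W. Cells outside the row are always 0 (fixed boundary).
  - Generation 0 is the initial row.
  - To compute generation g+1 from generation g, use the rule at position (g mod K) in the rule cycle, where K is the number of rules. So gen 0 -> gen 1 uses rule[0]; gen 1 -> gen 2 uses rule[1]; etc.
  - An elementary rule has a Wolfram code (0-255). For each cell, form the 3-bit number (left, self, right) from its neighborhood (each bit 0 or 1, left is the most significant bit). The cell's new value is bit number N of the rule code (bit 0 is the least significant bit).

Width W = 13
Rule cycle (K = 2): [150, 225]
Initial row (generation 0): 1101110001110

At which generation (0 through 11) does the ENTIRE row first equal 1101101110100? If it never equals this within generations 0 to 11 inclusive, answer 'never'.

Gen 0: 1101110001110
Gen 1 (rule 150): 0000101010101
Gen 2 (rule 225): 1110010101010
Gen 3 (rule 150): 0101110101011
Gen 4 (rule 225): 0010111010101
Gen 5 (rule 150): 0110010010101
Gen 6 (rule 225): 0010000001010
Gen 7 (rule 150): 0111000011011
Gen 8 (rule 225): 0011011001101
Gen 9 (rule 150): 0100000110001
Gen 10 (rule 225): 0001110010100
Gen 11 (rule 150): 0010101110110

Answer: never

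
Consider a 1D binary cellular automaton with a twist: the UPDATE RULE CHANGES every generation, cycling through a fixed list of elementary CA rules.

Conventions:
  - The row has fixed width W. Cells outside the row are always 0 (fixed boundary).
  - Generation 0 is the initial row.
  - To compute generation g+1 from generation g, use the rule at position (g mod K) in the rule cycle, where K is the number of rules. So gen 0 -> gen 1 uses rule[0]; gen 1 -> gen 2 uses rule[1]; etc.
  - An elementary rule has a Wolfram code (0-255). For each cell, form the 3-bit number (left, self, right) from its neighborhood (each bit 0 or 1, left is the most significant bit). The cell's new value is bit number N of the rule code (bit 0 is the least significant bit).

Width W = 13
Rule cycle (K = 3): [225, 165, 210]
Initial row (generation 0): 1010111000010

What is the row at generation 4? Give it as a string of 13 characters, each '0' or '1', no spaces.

Gen 0: 1010111000010
Gen 1 (rule 225): 0101011011000
Gen 2 (rule 165): 0111100100011
Gen 3 (rule 210): 1011111010101
Gen 4 (rule 225): 0101111101010

Answer: 0101111101010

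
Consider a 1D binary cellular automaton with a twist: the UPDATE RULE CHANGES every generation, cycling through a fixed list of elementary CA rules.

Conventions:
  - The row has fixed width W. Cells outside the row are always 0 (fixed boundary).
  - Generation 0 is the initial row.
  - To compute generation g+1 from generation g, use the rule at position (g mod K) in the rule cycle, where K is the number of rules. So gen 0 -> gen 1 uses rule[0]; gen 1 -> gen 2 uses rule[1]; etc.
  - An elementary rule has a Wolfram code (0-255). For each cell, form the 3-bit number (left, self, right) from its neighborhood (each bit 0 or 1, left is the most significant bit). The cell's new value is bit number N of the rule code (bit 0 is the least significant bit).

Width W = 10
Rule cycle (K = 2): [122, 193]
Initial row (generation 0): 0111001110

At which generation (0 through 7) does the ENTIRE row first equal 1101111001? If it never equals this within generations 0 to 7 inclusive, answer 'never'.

Gen 0: 0111001110
Gen 1 (rule 122): 1101111011
Gen 2 (rule 193): 0100111001
Gen 3 (rule 122): 1011101110
Gen 4 (rule 193): 0001100110
Gen 5 (rule 122): 0011111111
Gen 6 (rule 193): 1001111111
Gen 7 (rule 122): 0111000001

Answer: never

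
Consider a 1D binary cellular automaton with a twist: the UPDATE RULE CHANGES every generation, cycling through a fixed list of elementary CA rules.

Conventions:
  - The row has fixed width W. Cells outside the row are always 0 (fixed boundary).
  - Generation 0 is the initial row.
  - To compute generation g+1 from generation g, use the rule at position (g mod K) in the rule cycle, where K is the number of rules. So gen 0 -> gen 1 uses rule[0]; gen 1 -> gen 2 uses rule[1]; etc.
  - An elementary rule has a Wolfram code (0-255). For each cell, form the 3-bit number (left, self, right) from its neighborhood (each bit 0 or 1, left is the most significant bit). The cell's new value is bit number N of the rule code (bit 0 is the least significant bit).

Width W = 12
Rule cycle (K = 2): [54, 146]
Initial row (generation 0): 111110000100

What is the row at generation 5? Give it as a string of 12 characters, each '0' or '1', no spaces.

Gen 0: 111110000100
Gen 1 (rule 54): 000001001110
Gen 2 (rule 146): 000010110101
Gen 3 (rule 54): 000111001111
Gen 4 (rule 146): 001010110110
Gen 5 (rule 54): 011111001001

Answer: 011111001001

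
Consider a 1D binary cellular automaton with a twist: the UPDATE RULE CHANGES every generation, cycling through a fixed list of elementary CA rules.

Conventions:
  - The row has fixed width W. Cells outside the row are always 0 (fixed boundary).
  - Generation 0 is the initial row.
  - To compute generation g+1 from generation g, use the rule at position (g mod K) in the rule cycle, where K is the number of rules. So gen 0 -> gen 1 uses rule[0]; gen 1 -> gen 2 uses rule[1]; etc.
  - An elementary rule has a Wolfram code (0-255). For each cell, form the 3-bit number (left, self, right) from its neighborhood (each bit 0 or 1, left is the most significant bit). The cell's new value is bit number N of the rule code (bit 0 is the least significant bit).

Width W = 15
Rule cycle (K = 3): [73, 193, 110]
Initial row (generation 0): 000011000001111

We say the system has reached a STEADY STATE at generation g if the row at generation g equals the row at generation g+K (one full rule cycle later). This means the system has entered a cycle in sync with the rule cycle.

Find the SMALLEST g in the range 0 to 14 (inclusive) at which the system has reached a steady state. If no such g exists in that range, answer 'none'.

Gen 0: 000011000001111
Gen 1 (rule 73): 111011011101001
Gen 2 (rule 193): 011001001100000
Gen 3 (rule 110): 111011011100000
Gen 4 (rule 73): 101011010101111
Gen 5 (rule 193): 000001000000111
Gen 6 (rule 110): 000011000001101
Gen 7 (rule 73): 111011011101100
Gen 8 (rule 193): 011001001100101
Gen 9 (rule 110): 111011011101111
Gen 10 (rule 73): 101011010101001
Gen 11 (rule 193): 000001000000000
Gen 12 (rule 110): 000011000000000
Gen 13 (rule 73): 111011011111111
Gen 14 (rule 193): 011001001111111
Gen 15 (rule 110): 111011011000001
Gen 16 (rule 73): 101011011011100
Gen 17 (rule 193): 000001001001101

Answer: none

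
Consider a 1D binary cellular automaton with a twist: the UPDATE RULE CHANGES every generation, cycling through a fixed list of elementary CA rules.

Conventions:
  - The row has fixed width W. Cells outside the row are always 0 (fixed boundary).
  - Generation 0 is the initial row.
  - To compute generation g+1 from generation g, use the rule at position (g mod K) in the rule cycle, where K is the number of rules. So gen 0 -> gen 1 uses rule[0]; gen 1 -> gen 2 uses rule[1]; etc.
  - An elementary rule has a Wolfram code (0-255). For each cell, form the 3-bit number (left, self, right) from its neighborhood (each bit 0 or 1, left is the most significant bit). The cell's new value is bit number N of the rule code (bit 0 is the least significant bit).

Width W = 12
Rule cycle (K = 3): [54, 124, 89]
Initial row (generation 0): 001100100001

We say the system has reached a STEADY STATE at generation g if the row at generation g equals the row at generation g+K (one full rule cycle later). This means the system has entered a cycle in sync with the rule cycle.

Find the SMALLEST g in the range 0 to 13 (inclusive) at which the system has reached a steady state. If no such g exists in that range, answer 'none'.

Answer: none

Derivation:
Gen 0: 001100100001
Gen 1 (rule 54): 010011110011
Gen 2 (rule 124): 011010011011
Gen 3 (rule 89): 011001011011
Gen 4 (rule 54): 100111100100
Gen 5 (rule 124): 110100110110
Gen 6 (rule 89): 110010110111
Gen 7 (rule 54): 001111001000
Gen 8 (rule 124): 001001101100
Gen 9 (rule 89): 100101101111
Gen 10 (rule 54): 111110010000
Gen 11 (rule 124): 100011011000
Gen 12 (rule 89): 011011011111
Gen 13 (rule 54): 100100100000
Gen 14 (rule 124): 110110110000
Gen 15 (rule 89): 110110111111
Gen 16 (rule 54): 001001000000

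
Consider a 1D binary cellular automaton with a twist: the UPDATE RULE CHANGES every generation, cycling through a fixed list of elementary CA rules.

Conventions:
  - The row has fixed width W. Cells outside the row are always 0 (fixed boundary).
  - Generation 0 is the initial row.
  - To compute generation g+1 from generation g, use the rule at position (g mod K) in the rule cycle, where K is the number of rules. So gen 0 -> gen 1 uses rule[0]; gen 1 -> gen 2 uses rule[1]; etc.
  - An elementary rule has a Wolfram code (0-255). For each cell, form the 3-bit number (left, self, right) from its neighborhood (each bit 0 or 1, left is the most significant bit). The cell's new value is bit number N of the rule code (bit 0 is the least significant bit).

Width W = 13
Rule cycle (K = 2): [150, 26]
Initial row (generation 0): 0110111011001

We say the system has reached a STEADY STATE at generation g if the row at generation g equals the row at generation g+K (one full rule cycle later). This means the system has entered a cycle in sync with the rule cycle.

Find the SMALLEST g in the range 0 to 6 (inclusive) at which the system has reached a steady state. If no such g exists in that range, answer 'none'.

Gen 0: 0110111011001
Gen 1 (rule 150): 1000010000111
Gen 2 (rule 26): 0100101001100
Gen 3 (rule 150): 1111101110010
Gen 4 (rule 26): 1000001001101
Gen 5 (rule 150): 1100011110001
Gen 6 (rule 26): 1010110001010
Gen 7 (rule 150): 1010001011011
Gen 8 (rule 26): 0001010010010

Answer: none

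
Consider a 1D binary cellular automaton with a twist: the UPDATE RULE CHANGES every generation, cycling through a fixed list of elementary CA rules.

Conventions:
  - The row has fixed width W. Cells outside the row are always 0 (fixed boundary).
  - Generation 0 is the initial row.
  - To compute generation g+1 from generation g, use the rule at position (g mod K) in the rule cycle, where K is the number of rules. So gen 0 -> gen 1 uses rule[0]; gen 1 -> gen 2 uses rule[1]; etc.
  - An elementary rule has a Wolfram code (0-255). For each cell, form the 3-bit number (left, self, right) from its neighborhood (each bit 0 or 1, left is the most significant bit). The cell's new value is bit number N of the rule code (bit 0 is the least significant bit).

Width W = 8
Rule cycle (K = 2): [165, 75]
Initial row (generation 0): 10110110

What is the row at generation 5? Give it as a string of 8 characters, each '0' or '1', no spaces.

Gen 0: 10110110
Gen 1 (rule 165): 11001000
Gen 2 (rule 75): 11010011
Gen 3 (rule 165): 00110000
Gen 4 (rule 75): 11110111
Gen 5 (rule 165): 01101010

Answer: 01101010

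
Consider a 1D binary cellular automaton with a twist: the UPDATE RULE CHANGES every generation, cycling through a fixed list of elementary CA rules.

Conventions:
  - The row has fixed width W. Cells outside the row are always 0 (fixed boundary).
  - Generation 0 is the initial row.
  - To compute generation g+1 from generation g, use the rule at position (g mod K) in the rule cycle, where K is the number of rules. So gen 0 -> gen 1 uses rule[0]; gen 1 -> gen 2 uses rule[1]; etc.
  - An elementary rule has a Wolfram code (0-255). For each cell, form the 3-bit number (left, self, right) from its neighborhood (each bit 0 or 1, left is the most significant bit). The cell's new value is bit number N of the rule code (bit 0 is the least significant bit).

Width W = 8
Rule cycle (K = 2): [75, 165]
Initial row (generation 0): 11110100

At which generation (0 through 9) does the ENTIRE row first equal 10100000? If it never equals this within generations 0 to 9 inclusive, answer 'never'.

Answer: 9

Derivation:
Gen 0: 11110100
Gen 1 (rule 75): 10010001
Gen 2 (rule 165): 10010101
Gen 3 (rule 75): 00100000
Gen 4 (rule 165): 10101111
Gen 5 (rule 75): 00001001
Gen 6 (rule 165): 11101001
Gen 7 (rule 75): 10100010
Gen 8 (rule 165): 11101010
Gen 9 (rule 75): 10100000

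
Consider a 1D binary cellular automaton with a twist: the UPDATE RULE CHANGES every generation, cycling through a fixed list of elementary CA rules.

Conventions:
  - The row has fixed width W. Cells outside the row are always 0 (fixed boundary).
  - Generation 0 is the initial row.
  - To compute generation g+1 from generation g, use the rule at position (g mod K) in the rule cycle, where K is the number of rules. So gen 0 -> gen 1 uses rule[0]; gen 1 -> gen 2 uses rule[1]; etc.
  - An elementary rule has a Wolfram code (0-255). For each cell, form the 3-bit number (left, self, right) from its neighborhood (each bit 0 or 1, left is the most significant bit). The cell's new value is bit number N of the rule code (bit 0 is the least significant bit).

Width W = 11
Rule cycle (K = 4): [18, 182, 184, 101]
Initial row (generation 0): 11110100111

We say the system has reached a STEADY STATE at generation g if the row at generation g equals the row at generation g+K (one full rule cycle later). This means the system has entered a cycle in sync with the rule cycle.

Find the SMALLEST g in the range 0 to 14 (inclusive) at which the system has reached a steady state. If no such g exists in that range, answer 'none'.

Answer: 9

Derivation:
Gen 0: 11110100111
Gen 1 (rule 18): 00000011000
Gen 2 (rule 182): 00000100100
Gen 3 (rule 184): 00000010010
Gen 4 (rule 101): 11111010010
Gen 5 (rule 18): 00000001101
Gen 6 (rule 182): 00000010011
Gen 7 (rule 184): 00000001010
Gen 8 (rule 101): 11111101110
Gen 9 (rule 18): 00000000001
Gen 10 (rule 182): 00000000011
Gen 11 (rule 184): 00000000010
Gen 12 (rule 101): 11111111010
Gen 13 (rule 18): 00000000001
Gen 14 (rule 182): 00000000011
Gen 15 (rule 184): 00000000010
Gen 16 (rule 101): 11111111010
Gen 17 (rule 18): 00000000001
Gen 18 (rule 182): 00000000011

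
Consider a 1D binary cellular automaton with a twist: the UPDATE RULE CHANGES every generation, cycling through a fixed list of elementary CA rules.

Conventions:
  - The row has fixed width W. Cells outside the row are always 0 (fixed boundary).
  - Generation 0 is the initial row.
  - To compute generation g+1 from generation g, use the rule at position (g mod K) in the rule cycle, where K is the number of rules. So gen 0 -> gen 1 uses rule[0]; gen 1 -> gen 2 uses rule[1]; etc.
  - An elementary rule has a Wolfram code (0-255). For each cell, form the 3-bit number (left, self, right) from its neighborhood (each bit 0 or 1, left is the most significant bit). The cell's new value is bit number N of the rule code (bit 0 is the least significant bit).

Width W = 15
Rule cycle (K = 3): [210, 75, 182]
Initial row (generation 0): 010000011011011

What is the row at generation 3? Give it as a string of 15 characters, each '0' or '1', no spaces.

Gen 0: 010000011011011
Gen 1 (rule 210): 101000101001001
Gen 2 (rule 75): 000011000010010
Gen 3 (rule 182): 000100100111111

Answer: 000100100111111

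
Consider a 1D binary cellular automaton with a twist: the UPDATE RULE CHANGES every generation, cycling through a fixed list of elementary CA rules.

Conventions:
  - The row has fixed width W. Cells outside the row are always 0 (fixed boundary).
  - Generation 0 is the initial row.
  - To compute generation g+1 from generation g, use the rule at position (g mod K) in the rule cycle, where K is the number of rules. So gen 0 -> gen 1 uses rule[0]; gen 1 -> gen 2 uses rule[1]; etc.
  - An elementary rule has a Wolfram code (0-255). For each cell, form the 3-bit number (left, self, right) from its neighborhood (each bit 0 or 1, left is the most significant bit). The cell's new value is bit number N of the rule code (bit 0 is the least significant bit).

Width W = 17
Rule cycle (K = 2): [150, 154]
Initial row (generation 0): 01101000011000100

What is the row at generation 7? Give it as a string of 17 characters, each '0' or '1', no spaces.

Answer: 01101101101011111

Derivation:
Gen 0: 01101000011000100
Gen 1 (rule 150): 10001100100101110
Gen 2 (rule 154): 01011011011001101
Gen 3 (rule 150): 11000000000110001
Gen 4 (rule 154): 10100000001101010
Gen 5 (rule 150): 10110000010001011
Gen 6 (rule 154): 00101000101010010
Gen 7 (rule 150): 01101101101011111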